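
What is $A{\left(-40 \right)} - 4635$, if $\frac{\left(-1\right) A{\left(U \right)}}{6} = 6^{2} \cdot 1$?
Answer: $-4851$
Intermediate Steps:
$A{\left(U \right)} = -216$ ($A{\left(U \right)} = - 6 \cdot 6^{2} \cdot 1 = - 6 \cdot 36 \cdot 1 = \left(-6\right) 36 = -216$)
$A{\left(-40 \right)} - 4635 = -216 - 4635 = -4851$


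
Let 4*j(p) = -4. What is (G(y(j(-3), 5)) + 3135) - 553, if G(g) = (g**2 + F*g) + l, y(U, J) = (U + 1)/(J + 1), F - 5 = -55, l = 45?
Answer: 2627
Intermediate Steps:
F = -50 (F = 5 - 55 = -50)
j(p) = -1 (j(p) = (1/4)*(-4) = -1)
y(U, J) = (1 + U)/(1 + J)
G(g) = 45 + g**2 - 50*g (G(g) = (g**2 - 50*g) + 45 = 45 + g**2 - 50*g)
(G(y(j(-3), 5)) + 3135) - 553 = ((45 + ((1 - 1)/(1 + 5))**2 - 50*(1 - 1)/(1 + 5)) + 3135) - 553 = ((45 + (0/6)**2 - 50*0/6) + 3135) - 553 = ((45 + ((1/6)*0)**2 - 25*0/3) + 3135) - 553 = ((45 + 0**2 - 50*0) + 3135) - 553 = ((45 + 0 + 0) + 3135) - 553 = (45 + 3135) - 553 = 3180 - 553 = 2627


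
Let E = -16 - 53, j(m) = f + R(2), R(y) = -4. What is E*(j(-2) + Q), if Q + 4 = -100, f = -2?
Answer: 7590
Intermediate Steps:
Q = -104 (Q = -4 - 100 = -104)
j(m) = -6 (j(m) = -2 - 4 = -6)
E = -69
E*(j(-2) + Q) = -69*(-6 - 104) = -69*(-110) = 7590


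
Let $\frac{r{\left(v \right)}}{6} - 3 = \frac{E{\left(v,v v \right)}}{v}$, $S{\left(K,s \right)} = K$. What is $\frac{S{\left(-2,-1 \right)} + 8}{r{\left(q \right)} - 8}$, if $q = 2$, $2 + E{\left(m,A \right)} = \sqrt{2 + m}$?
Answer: $\frac{3}{5} \approx 0.6$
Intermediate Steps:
$E{\left(m,A \right)} = -2 + \sqrt{2 + m}$
$r{\left(v \right)} = 18 + \frac{6 \left(-2 + \sqrt{2 + v}\right)}{v}$ ($r{\left(v \right)} = 18 + 6 \frac{-2 + \sqrt{2 + v}}{v} = 18 + \frac{6 \left(-2 + \sqrt{2 + v}\right)}{v}$)
$\frac{S{\left(-2,-1 \right)} + 8}{r{\left(q \right)} - 8} = \frac{-2 + 8}{\frac{6 \left(-2 + \sqrt{2 + 2} + 3 \cdot 2\right)}{2} - 8} = \frac{6}{6 \cdot \frac{1}{2} \left(-2 + \sqrt{4} + 6\right) - 8} = \frac{6}{6 \cdot \frac{1}{2} \left(-2 + 2 + 6\right) - 8} = \frac{6}{6 \cdot \frac{1}{2} \cdot 6 - 8} = \frac{6}{18 - 8} = \frac{6}{10} = 6 \cdot \frac{1}{10} = \frac{3}{5}$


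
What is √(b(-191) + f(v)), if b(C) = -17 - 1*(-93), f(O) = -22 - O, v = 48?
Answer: √6 ≈ 2.4495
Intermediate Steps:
b(C) = 76 (b(C) = -17 + 93 = 76)
√(b(-191) + f(v)) = √(76 + (-22 - 1*48)) = √(76 + (-22 - 48)) = √(76 - 70) = √6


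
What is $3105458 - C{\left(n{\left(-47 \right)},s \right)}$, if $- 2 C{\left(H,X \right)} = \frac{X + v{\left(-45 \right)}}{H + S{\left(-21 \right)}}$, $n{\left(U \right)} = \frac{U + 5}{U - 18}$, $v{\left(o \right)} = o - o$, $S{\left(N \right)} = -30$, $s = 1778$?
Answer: $\frac{5925156079}{1908} \approx 3.1054 \cdot 10^{6}$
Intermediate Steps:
$v{\left(o \right)} = 0$
$n{\left(U \right)} = \frac{5 + U}{-18 + U}$
$C{\left(H,X \right)} = - \frac{X}{2 \left(-30 + H\right)}$ ($C{\left(H,X \right)} = - \frac{\left(X + 0\right) \frac{1}{H - 30}}{2} = - \frac{X \frac{1}{-30 + H}}{2} = - \frac{X}{2 \left(-30 + H\right)}$)
$3105458 - C{\left(n{\left(-47 \right)},s \right)} = 3105458 - \left(-1\right) 1778 \frac{1}{-60 + 2 \frac{5 - 47}{-18 - 47}} = 3105458 - \left(-1\right) 1778 \frac{1}{-60 + 2 \frac{1}{-65} \left(-42\right)} = 3105458 - \left(-1\right) 1778 \frac{1}{-60 + 2 \left(\left(- \frac{1}{65}\right) \left(-42\right)\right)} = 3105458 - \left(-1\right) 1778 \frac{1}{-60 + 2 \cdot \frac{42}{65}} = 3105458 - \left(-1\right) 1778 \frac{1}{-60 + \frac{84}{65}} = 3105458 - \left(-1\right) 1778 \frac{1}{- \frac{3816}{65}} = 3105458 - \left(-1\right) 1778 \left(- \frac{65}{3816}\right) = 3105458 - \frac{57785}{1908} = \frac{5925156079}{1908}$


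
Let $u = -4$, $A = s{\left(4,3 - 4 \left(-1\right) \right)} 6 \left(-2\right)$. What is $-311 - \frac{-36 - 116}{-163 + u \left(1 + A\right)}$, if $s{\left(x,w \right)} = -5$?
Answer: $- \frac{126729}{407} \approx -311.37$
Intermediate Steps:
$A = 60$ ($A = \left(-5\right) 6 \left(-2\right) = \left(-30\right) \left(-2\right) = 60$)
$-311 - \frac{-36 - 116}{-163 + u \left(1 + A\right)} = -311 - \frac{-36 - 116}{-163 - 4 \left(1 + 60\right)} = -311 - - \frac{152}{-163 - 244} = -311 - - \frac{152}{-407} = -311 - \left(-152\right) \left(- \frac{1}{407}\right) = -311 - \frac{152}{407} = - \frac{126729}{407}$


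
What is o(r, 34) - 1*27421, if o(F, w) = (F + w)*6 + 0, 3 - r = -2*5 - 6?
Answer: -27103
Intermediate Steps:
r = 19 (r = 3 - (-2*5 - 6) = 3 - (-10 - 6) = 3 - 1*(-16) = 3 + 16 = 19)
o(F, w) = 6*F + 6*w (o(F, w) = (6*F + 6*w) + 0 = 6*F + 6*w)
o(r, 34) - 1*27421 = (6*19 + 6*34) - 1*27421 = (114 + 204) - 27421 = 318 - 27421 = -27103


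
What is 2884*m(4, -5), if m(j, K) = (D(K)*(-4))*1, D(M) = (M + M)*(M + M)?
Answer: -1153600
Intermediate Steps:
D(M) = 4*M**2 (D(M) = (2*M)*(2*M) = 4*M**2)
m(j, K) = -16*K**2 (m(j, K) = ((4*K**2)*(-4))*1 = -16*K**2*1 = -16*K**2)
2884*m(4, -5) = 2884*(-16*(-5)**2) = 2884*(-16*25) = 2884*(-400) = -1153600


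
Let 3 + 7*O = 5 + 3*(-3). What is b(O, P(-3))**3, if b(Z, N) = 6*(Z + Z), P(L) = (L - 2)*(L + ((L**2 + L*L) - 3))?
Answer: -1728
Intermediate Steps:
O = -1 (O = -3/7 + (5 + 3*(-3))/7 = -3/7 + (5 - 9)/7 = -3/7 + (1/7)*(-4) = -3/7 - 4/7 = -1)
P(L) = (-2 + L)*(-3 + L + 2*L**2) (P(L) = (-2 + L)*(L + ((L**2 + L**2) - 3)) = (-2 + L)*(L + (2*L**2 - 3)) = (-2 + L)*(L + (-3 + 2*L**2)) = (-2 + L)*(-3 + L + 2*L**2))
b(Z, N) = 12*Z (b(Z, N) = 6*(2*Z) = 12*Z)
b(O, P(-3))**3 = (12*(-1))**3 = (-12)**3 = -1728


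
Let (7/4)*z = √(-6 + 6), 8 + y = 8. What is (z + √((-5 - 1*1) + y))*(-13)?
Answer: -13*I*√6 ≈ -31.843*I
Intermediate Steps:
y = 0 (y = -8 + 8 = 0)
z = 0 (z = 4*√(-6 + 6)/7 = 4*√0/7 = (4/7)*0 = 0)
(z + √((-5 - 1*1) + y))*(-13) = (0 + √((-5 - 1*1) + 0))*(-13) = (0 + √((-5 - 1) + 0))*(-13) = (0 + √(-6 + 0))*(-13) = (0 + √(-6))*(-13) = (0 + I*√6)*(-13) = (I*√6)*(-13) = -13*I*√6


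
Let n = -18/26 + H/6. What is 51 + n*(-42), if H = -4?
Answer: 1405/13 ≈ 108.08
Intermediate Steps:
n = -53/39 (n = -18/26 - 4/6 = -18*1/26 - 4*⅙ = -9/13 - ⅔ = -53/39 ≈ -1.3590)
51 + n*(-42) = 51 - 53/39*(-42) = 51 + 742/13 = 1405/13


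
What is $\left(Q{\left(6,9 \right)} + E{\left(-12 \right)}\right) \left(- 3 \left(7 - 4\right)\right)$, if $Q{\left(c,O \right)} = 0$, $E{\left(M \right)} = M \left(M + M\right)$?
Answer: $-2592$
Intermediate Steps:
$E{\left(M \right)} = 2 M^{2}$ ($E{\left(M \right)} = M 2 M = 2 M^{2}$)
$\left(Q{\left(6,9 \right)} + E{\left(-12 \right)}\right) \left(- 3 \left(7 - 4\right)\right) = \left(0 + 2 \left(-12\right)^{2}\right) \left(- 3 \left(7 - 4\right)\right) = \left(0 + 2 \cdot 144\right) \left(\left(-3\right) 3\right) = \left(0 + 288\right) \left(-9\right) = 288 \left(-9\right) = -2592$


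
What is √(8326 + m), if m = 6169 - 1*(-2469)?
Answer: 2*√4241 ≈ 130.25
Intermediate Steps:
m = 8638 (m = 6169 + 2469 = 8638)
√(8326 + m) = √(8326 + 8638) = √16964 = 2*√4241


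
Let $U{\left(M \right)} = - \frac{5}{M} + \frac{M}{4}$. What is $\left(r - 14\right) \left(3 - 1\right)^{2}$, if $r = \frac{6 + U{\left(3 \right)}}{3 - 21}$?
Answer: $- \frac{3085}{54} \approx -57.13$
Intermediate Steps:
$U{\left(M \right)} = - \frac{5}{M} + \frac{M}{4}$ ($U{\left(M \right)} = - \frac{5}{M} + M \frac{1}{4} = - \frac{5}{M} + \frac{M}{4}$)
$r = - \frac{61}{216}$ ($r = \frac{6 + \left(- \frac{5}{3} + \frac{1}{4} \cdot 3\right)}{3 - 21} = \frac{6 + \left(\left(-5\right) \frac{1}{3} + \frac{3}{4}\right)}{-18} = \left(6 + \left(- \frac{5}{3} + \frac{3}{4}\right)\right) \left(- \frac{1}{18}\right) = \left(6 - \frac{11}{12}\right) \left(- \frac{1}{18}\right) = \frac{61}{12} \left(- \frac{1}{18}\right) = - \frac{61}{216} \approx -0.28241$)
$\left(r - 14\right) \left(3 - 1\right)^{2} = \left(- \frac{61}{216} - 14\right) \left(3 - 1\right)^{2} = - \frac{3085 \cdot 2^{2}}{216} = \left(- \frac{3085}{216}\right) 4 = - \frac{3085}{54}$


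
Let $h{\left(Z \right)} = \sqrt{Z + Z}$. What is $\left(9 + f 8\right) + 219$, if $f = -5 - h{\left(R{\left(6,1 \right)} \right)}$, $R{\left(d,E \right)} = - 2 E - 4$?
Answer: $188 - 16 i \sqrt{3} \approx 188.0 - 27.713 i$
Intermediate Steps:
$R{\left(d,E \right)} = -4 - 2 E$
$h{\left(Z \right)} = \sqrt{2} \sqrt{Z}$ ($h{\left(Z \right)} = \sqrt{2 Z} = \sqrt{2} \sqrt{Z}$)
$f = -5 - 2 i \sqrt{3}$ ($f = -5 - \sqrt{2} \sqrt{-4 - 2} = -5 - \sqrt{2} \sqrt{-6} = -5 - \sqrt{2} i \sqrt{6} = -5 - 2 i \sqrt{3} \approx -5.0 - 3.4641 i$)
$\left(9 + f 8\right) + 219 = \left(9 + \left(-5 - 2 i \sqrt{3}\right) 8\right) + 219 = \left(9 - \left(40 + 16 i \sqrt{3}\right)\right) + 219 = \left(-31 - 16 i \sqrt{3}\right) + 219 = 188 - 16 i \sqrt{3}$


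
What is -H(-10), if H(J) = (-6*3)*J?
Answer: -180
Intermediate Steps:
H(J) = -18*J
-H(-10) = -(-18)*(-10) = -1*180 = -180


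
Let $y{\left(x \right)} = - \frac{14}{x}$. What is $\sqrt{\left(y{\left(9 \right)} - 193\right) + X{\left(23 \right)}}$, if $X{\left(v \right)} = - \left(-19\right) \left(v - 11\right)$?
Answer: $\frac{\sqrt{301}}{3} \approx 5.7831$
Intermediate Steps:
$X{\left(v \right)} = -209 + 19 v$ ($X{\left(v \right)} = - \left(-19\right) \left(v - 11\right) = - \left(-19\right) \left(-11 + v\right) = - (209 - 19 v) = -209 + 19 v$)
$\sqrt{\left(y{\left(9 \right)} - 193\right) + X{\left(23 \right)}} = \sqrt{\left(- \frac{14}{9} - 193\right) + \left(-209 + 19 \cdot 23\right)} = \sqrt{\left(\left(-14\right) \frac{1}{9} - 193\right) + \left(-209 + 437\right)} = \sqrt{\left(- \frac{14}{9} - 193\right) + 228} = \sqrt{- \frac{1751}{9} + 228} = \sqrt{\frac{301}{9}} = \frac{\sqrt{301}}{3}$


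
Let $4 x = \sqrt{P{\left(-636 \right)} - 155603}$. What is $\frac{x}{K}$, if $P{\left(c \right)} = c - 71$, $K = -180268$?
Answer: $- \frac{7 i \sqrt{3190}}{721072} \approx - 0.0005483 i$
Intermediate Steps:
$P{\left(c \right)} = -71 + c$ ($P{\left(c \right)} = c - 71 = -71 + c$)
$x = \frac{7 i \sqrt{3190}}{4}$ ($x = \frac{\sqrt{\left(-71 - 636\right) - 155603}}{4} = \frac{\sqrt{-707 - 155603}}{4} = \frac{\sqrt{-156310}}{4} = \frac{7 i \sqrt{3190}}{4} \approx 98.84 i$)
$\frac{x}{K} = \frac{\frac{7}{4} i \sqrt{3190}}{-180268} = \frac{7 i \sqrt{3190}}{4} \left(- \frac{1}{180268}\right) = - \frac{7 i \sqrt{3190}}{721072}$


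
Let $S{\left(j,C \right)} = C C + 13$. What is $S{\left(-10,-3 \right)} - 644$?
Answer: $-622$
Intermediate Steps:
$S{\left(j,C \right)} = 13 + C^{2}$ ($S{\left(j,C \right)} = C^{2} + 13 = 13 + C^{2}$)
$S{\left(-10,-3 \right)} - 644 = \left(13 + \left(-3\right)^{2}\right) - 644 = \left(13 + 9\right) - 644 = 22 - 644 = -622$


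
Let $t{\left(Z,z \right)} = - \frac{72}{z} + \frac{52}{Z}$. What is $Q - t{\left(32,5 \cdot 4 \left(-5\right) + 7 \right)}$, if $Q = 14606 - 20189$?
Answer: $- \frac{1385179}{248} \approx -5585.4$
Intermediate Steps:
$Q = -5583$
$Q - t{\left(32,5 \cdot 4 \left(-5\right) + 7 \right)} = -5583 - \left(- \frac{72}{5 \cdot 4 \left(-5\right) + 7} + \frac{52}{32}\right) = -5583 - \left(- \frac{72}{5 \left(-20\right) + 7} + 52 \cdot \frac{1}{32}\right) = -5583 - \left(- \frac{72}{-100 + 7} + \frac{13}{8}\right) = -5583 - \left(- \frac{72}{-93} + \frac{13}{8}\right) = -5583 - \left(\left(-72\right) \left(- \frac{1}{93}\right) + \frac{13}{8}\right) = -5583 - \left(\frac{24}{31} + \frac{13}{8}\right) = -5583 - \frac{595}{248} = - \frac{1385179}{248}$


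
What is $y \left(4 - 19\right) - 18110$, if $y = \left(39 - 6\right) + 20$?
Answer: $-18905$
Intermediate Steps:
$y = 53$ ($y = 33 + 20 = 53$)
$y \left(4 - 19\right) - 18110 = 53 \left(4 - 19\right) - 18110 = 53 \left(-15\right) - 18110 = -795 - 18110 = -18905$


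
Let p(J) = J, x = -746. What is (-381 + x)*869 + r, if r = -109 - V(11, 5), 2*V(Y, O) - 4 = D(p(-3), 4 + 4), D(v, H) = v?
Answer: -1958945/2 ≈ -9.7947e+5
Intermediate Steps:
V(Y, O) = ½ (V(Y, O) = 2 + (½)*(-3) = 2 - 3/2 = ½)
r = -219/2 (r = -109 - 1*½ = -109 - ½ = -219/2 ≈ -109.50)
(-381 + x)*869 + r = (-381 - 746)*869 - 219/2 = -1127*869 - 219/2 = -979363 - 219/2 = -1958945/2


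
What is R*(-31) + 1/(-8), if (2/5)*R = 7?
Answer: -4341/8 ≈ -542.63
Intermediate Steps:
R = 35/2 (R = (5/2)*7 = 35/2 ≈ 17.500)
R*(-31) + 1/(-8) = (35/2)*(-31) + 1/(-8) = -1085/2 - ⅛ = -4341/8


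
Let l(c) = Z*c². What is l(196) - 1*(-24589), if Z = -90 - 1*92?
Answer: -6967123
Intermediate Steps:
Z = -182 (Z = -90 - 92 = -182)
l(c) = -182*c²
l(196) - 1*(-24589) = -182*196² - 1*(-24589) = -182*38416 + 24589 = -6991712 + 24589 = -6967123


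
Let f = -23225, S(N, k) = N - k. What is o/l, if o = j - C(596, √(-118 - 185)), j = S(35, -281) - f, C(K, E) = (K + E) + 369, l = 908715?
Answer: 22576/908715 - I*√303/908715 ≈ 0.024844 - 1.9156e-5*I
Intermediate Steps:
C(K, E) = 369 + E + K (C(K, E) = (E + K) + 369 = 369 + E + K)
j = 23541 (j = (35 - 1*(-281)) - 1*(-23225) = (35 + 281) + 23225 = 316 + 23225 = 23541)
o = 22576 - I*√303 (o = 23541 - (369 + √(-118 - 185) + 596) = 23541 - (369 + √(-303) + 596) = 23541 - (369 + I*√303 + 596) = 23541 - (965 + I*√303) = 23541 + (-965 - I*√303) = 22576 - I*√303 ≈ 22576.0 - 17.407*I)
o/l = (22576 - I*√303)/908715 = (22576 - I*√303)*(1/908715) = 22576/908715 - I*√303/908715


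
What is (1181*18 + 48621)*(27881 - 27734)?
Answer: 10272213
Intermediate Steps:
(1181*18 + 48621)*(27881 - 27734) = (21258 + 48621)*147 = 69879*147 = 10272213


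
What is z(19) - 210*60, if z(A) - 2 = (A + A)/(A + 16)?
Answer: -440892/35 ≈ -12597.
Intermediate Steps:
z(A) = 2 + 2*A/(16 + A) (z(A) = 2 + (A + A)/(A + 16) = 2 + (2*A)/(16 + A) = 2 + 2*A/(16 + A))
z(19) - 210*60 = 4*(8 + 19)/(16 + 19) - 210*60 = 4*27/35 - 12600 = 4*(1/35)*27 - 12600 = 108/35 - 12600 = -440892/35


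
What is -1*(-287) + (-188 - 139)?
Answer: -40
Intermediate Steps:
-1*(-287) + (-188 - 139) = 287 - 327 = -40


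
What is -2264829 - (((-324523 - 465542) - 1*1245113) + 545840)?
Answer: -775491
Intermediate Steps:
-2264829 - (((-324523 - 465542) - 1*1245113) + 545840) = -2264829 - ((-790065 - 1245113) + 545840) = -2264829 - (-2035178 + 545840) = -2264829 - 1*(-1489338) = -2264829 + 1489338 = -775491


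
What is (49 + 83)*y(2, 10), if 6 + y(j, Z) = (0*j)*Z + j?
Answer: -528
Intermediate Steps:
y(j, Z) = -6 + j (y(j, Z) = -6 + ((0*j)*Z + j) = -6 + (0*Z + j) = -6 + (0 + j) = -6 + j)
(49 + 83)*y(2, 10) = (49 + 83)*(-6 + 2) = 132*(-4) = -528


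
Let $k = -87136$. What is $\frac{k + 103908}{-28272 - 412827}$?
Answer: $- \frac{16772}{441099} \approx -0.038023$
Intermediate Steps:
$\frac{k + 103908}{-28272 - 412827} = \frac{-87136 + 103908}{-28272 - 412827} = \frac{16772}{-441099} = 16772 \left(- \frac{1}{441099}\right) = - \frac{16772}{441099}$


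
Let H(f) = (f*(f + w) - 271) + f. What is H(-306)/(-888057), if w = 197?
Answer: -32777/888057 ≈ -0.036909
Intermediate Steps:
H(f) = -271 + f + f*(197 + f) (H(f) = (f*(f + 197) - 271) + f = (f*(197 + f) - 271) + f = (-271 + f*(197 + f)) + f = -271 + f + f*(197 + f))
H(-306)/(-888057) = (-271 + (-306)**2 + 198*(-306))/(-888057) = (-271 + 93636 - 60588)*(-1/888057) = 32777*(-1/888057) = -32777/888057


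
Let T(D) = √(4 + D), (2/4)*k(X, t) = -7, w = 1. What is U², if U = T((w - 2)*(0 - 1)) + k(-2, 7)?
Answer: (14 - √5)² ≈ 138.39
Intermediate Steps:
k(X, t) = -14 (k(X, t) = 2*(-7) = -14)
U = -14 + √5 (U = √(4 + (1 - 2)*(0 - 1)) - 14 = √(4 - 1*(-1)) - 14 = √(4 + 1) - 14 = √5 - 14 = -14 + √5 ≈ -11.764)
U² = (-14 + √5)²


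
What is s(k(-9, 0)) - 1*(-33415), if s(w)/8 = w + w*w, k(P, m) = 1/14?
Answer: 1637365/49 ≈ 33416.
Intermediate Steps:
k(P, m) = 1/14
s(w) = 8*w + 8*w**2 (s(w) = 8*(w + w*w) = 8*(w + w**2) = 8*w + 8*w**2)
s(k(-9, 0)) - 1*(-33415) = 8*(1/14)*(1 + 1/14) - 1*(-33415) = 8*(1/14)*(15/14) + 33415 = 30/49 + 33415 = 1637365/49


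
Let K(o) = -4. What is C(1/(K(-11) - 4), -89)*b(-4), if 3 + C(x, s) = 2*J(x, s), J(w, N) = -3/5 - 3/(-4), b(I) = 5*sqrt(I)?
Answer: -27*I ≈ -27.0*I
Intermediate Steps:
J(w, N) = 3/20 (J(w, N) = -3*1/5 - 3*(-1/4) = -3/5 + 3/4 = 3/20)
C(x, s) = -27/10 (C(x, s) = -3 + 2*(3/20) = -3 + 3/10 = -27/10)
C(1/(K(-11) - 4), -89)*b(-4) = -27*sqrt(-4)/2 = -27*2*I/2 = -27*I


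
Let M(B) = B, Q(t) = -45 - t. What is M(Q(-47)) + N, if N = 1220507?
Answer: 1220509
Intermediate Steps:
M(Q(-47)) + N = (-45 - 1*(-47)) + 1220507 = (-45 + 47) + 1220507 = 2 + 1220507 = 1220509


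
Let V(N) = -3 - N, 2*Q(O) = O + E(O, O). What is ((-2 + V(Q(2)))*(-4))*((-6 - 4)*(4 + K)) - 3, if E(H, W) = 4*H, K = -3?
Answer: -403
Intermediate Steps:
Q(O) = 5*O/2 (Q(O) = (O + 4*O)/2 = (5*O)/2 = 5*O/2)
((-2 + V(Q(2)))*(-4))*((-6 - 4)*(4 + K)) - 3 = ((-2 + (-3 - 5*2/2))*(-4))*((-6 - 4)*(4 - 3)) - 3 = ((-2 + (-3 - 1*5))*(-4))*(-10*1) - 3 = ((-2 + (-3 - 5))*(-4))*(-10) - 3 = ((-2 - 8)*(-4))*(-10) - 3 = -10*(-4)*(-10) - 3 = 40*(-10) - 3 = -400 - 3 = -403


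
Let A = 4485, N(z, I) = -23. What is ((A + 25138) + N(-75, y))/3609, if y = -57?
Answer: 29600/3609 ≈ 8.2017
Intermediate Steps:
((A + 25138) + N(-75, y))/3609 = ((4485 + 25138) - 23)/3609 = (29623 - 23)*(1/3609) = 29600*(1/3609) = 29600/3609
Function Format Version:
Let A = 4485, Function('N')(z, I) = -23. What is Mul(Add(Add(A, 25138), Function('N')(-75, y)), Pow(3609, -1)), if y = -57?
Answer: Rational(29600, 3609) ≈ 8.2017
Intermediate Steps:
Mul(Add(Add(A, 25138), Function('N')(-75, y)), Pow(3609, -1)) = Mul(Add(Add(4485, 25138), -23), Pow(3609, -1)) = Mul(Add(29623, -23), Rational(1, 3609)) = Mul(29600, Rational(1, 3609)) = Rational(29600, 3609)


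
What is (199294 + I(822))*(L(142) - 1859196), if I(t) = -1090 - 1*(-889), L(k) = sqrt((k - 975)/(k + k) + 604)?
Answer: -370152909228 + 597279*sqrt(1346657)/142 ≈ -3.7015e+11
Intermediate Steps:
L(k) = sqrt(604 + (-975 + k)/(2*k)) (L(k) = sqrt((-975 + k)/((2*k)) + 604) = sqrt((-975 + k)*(1/(2*k)) + 604) = sqrt((-975 + k)/(2*k) + 604) = sqrt(604 + (-975 + k)/(2*k)))
I(t) = -201 (I(t) = -1090 + 889 = -201)
(199294 + I(822))*(L(142) - 1859196) = (199294 - 201)*(sqrt(2418 - 1950/142)/2 - 1859196) = 199093*(sqrt(2418 - 1950*1/142)/2 - 1859196) = 199093*(sqrt(2418 - 975/71)/2 - 1859196) = 199093*(sqrt(170703/71)/2 - 1859196) = 199093*((3*sqrt(1346657)/71)/2 - 1859196) = 199093*(3*sqrt(1346657)/142 - 1859196) = 199093*(-1859196 + 3*sqrt(1346657)/142) = -370152909228 + 597279*sqrt(1346657)/142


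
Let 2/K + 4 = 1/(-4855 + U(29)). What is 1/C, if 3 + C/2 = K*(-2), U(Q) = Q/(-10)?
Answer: -97163/388662 ≈ -0.24999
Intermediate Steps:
U(Q) = -Q/10 (U(Q) = Q*(-⅒) = -Q/10)
K = -48579/97163 (K = 2/(-4 + 1/(-4855 - ⅒*29)) = 2/(-4 + 1/(-4855 - 29/10)) = 2/(-4 + 1/(-48579/10)) = 2/(-4 - 10/48579) = 2/(-194326/48579) = 2*(-48579/194326) = -48579/97163 ≈ -0.49997)
C = -388662/97163 (C = -6 + 2*(-48579/97163*(-2)) = -6 + 2*(97158/97163) = -6 + 194316/97163 = -388662/97163 ≈ -4.0001)
1/C = 1/(-388662/97163) = -97163/388662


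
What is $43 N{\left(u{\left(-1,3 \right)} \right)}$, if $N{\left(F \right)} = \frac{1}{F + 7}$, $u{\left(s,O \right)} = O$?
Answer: $\frac{43}{10} \approx 4.3$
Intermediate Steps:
$N{\left(F \right)} = \frac{1}{7 + F}$
$43 N{\left(u{\left(-1,3 \right)} \right)} = \frac{43}{7 + 3} = \frac{43}{10}$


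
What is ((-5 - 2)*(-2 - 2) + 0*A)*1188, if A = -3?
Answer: 33264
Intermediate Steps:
((-5 - 2)*(-2 - 2) + 0*A)*1188 = ((-5 - 2)*(-2 - 2) + 0*(-3))*1188 = (-7*(-4) + 0)*1188 = (28 + 0)*1188 = 28*1188 = 33264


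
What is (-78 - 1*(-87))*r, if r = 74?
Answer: 666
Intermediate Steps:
(-78 - 1*(-87))*r = (-78 - 1*(-87))*74 = (-78 + 87)*74 = 9*74 = 666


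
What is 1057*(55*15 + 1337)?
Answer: 2285234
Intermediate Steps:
1057*(55*15 + 1337) = 1057*(825 + 1337) = 1057*2162 = 2285234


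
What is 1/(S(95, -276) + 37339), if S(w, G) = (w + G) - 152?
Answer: 1/37006 ≈ 2.7023e-5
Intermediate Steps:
S(w, G) = -152 + G + w (S(w, G) = (G + w) - 152 = -152 + G + w)
1/(S(95, -276) + 37339) = 1/((-152 - 276 + 95) + 37339) = 1/(-333 + 37339) = 1/37006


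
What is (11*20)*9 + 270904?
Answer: 272884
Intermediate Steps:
(11*20)*9 + 270904 = 220*9 + 270904 = 1980 + 270904 = 272884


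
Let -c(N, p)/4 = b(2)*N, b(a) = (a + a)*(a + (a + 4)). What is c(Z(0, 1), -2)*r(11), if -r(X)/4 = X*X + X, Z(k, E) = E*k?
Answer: 0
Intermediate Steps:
b(a) = 2*a*(4 + 2*a) (b(a) = (2*a)*(a + (4 + a)) = (2*a)*(4 + 2*a) = 2*a*(4 + 2*a))
c(N, p) = -128*N (c(N, p) = -4*4*2*(2 + 2)*N = -4*4*2*4*N = -128*N)
r(X) = -4*X - 4*X**2 (r(X) = -4*(X*X + X) = -4*(X**2 + X) = -4*(X + X**2) = -4*X - 4*X**2)
c(Z(0, 1), -2)*r(11) = (-128*0)*(-4*11*(1 + 11)) = (-128*0)*(-4*11*12) = 0*(-528) = 0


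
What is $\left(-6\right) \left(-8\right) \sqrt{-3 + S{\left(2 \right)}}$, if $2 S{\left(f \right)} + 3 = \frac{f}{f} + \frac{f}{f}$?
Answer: $24 i \sqrt{14} \approx 89.8 i$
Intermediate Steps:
$S{\left(f \right)} = - \frac{1}{2}$ ($S{\left(f \right)} = - \frac{3}{2} + \frac{\frac{f}{f} + \frac{f}{f}}{2} = - \frac{3}{2} + \frac{1 + 1}{2} = - \frac{3}{2} + \frac{1}{2} \cdot 2 = - \frac{3}{2} + 1 = - \frac{1}{2}$)
$\left(-6\right) \left(-8\right) \sqrt{-3 + S{\left(2 \right)}} = \left(-6\right) \left(-8\right) \sqrt{-3 - \frac{1}{2}} = 48 \sqrt{- \frac{7}{2}} = 48 \frac{i \sqrt{14}}{2} = 24 i \sqrt{14}$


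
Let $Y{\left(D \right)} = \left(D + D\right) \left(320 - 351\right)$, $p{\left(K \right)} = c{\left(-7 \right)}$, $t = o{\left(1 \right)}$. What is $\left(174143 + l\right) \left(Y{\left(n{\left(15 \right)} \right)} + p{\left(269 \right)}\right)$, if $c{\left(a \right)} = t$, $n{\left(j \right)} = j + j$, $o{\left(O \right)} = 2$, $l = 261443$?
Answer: $-809318788$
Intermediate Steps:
$n{\left(j \right)} = 2 j$
$t = 2$
$c{\left(a \right)} = 2$
$p{\left(K \right)} = 2$
$Y{\left(D \right)} = - 62 D$ ($Y{\left(D \right)} = 2 D \left(-31\right) = - 62 D$)
$\left(174143 + l\right) \left(Y{\left(n{\left(15 \right)} \right)} + p{\left(269 \right)}\right) = \left(174143 + 261443\right) \left(- 62 \cdot 2 \cdot 15 + 2\right) = 435586 \left(\left(-62\right) 30 + 2\right) = 435586 \left(-1860 + 2\right) = 435586 \left(-1858\right) = -809318788$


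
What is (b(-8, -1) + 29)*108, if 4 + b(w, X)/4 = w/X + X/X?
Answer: 5292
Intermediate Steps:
b(w, X) = -12 + 4*w/X (b(w, X) = -16 + 4*(w/X + X/X) = -16 + 4*(w/X + 1) = -16 + 4*(1 + w/X) = -16 + (4 + 4*w/X) = -12 + 4*w/X)
(b(-8, -1) + 29)*108 = ((-12 + 4*(-8)/(-1)) + 29)*108 = ((-12 + 4*(-8)*(-1)) + 29)*108 = ((-12 + 32) + 29)*108 = (20 + 29)*108 = 49*108 = 5292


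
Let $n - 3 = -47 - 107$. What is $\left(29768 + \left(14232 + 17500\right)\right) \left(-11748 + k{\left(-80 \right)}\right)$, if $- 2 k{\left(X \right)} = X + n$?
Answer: $-715398750$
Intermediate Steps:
$n = -151$ ($n = 3 - 154 = -151$)
$k{\left(X \right)} = \frac{151}{2} - \frac{X}{2}$ ($k{\left(X \right)} = - \frac{X - 151}{2} = - \frac{-151 + X}{2} = \frac{151}{2} - \frac{X}{2}$)
$\left(29768 + \left(14232 + 17500\right)\right) \left(-11748 + k{\left(-80 \right)}\right) = \left(29768 + \left(14232 + 17500\right)\right) \left(-11748 + \left(\frac{151}{2} - -40\right)\right) = \left(29768 + 31732\right) \left(-11748 + \left(\frac{151}{2} + 40\right)\right) = 61500 \left(-11748 + \frac{231}{2}\right) = 61500 \left(- \frac{23265}{2}\right) = -715398750$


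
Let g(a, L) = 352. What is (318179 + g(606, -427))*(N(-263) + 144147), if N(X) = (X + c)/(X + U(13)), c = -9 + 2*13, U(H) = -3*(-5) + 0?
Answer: 5693534898381/124 ≈ 4.5916e+10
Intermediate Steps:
U(H) = 15 (U(H) = 15 + 0 = 15)
c = 17 (c = -9 + 26 = 17)
N(X) = (17 + X)/(15 + X) (N(X) = (X + 17)/(X + 15) = (17 + X)/(15 + X))
(318179 + g(606, -427))*(N(-263) + 144147) = (318179 + 352)*((17 - 263)/(15 - 263) + 144147) = 318531*(-246/(-248) + 144147) = 318531*(-1/248*(-246) + 144147) = 318531*(123/124 + 144147) = 318531*(17874351/124) = 5693534898381/124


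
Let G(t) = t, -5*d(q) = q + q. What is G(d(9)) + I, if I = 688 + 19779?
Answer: 102317/5 ≈ 20463.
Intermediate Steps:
d(q) = -2*q/5 (d(q) = -(q + q)/5 = -2*q/5)
I = 20467
G(d(9)) + I = -⅖*9 + 20467 = -18/5 + 20467 = 102317/5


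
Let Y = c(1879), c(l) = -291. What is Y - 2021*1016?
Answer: -2053627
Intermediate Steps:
Y = -291
Y - 2021*1016 = -291 - 2021*1016 = -291 - 1*2053336 = -291 - 2053336 = -2053627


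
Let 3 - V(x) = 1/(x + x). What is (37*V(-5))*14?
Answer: 8029/5 ≈ 1605.8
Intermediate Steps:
V(x) = 3 - 1/(2*x) (V(x) = 3 - 1/(x + x) = 3 - 1/(2*x))
(37*V(-5))*14 = (37*(3 - ½/(-5)))*14 = (37*(3 - ½*(-⅕)))*14 = (37*(3 + ⅒))*14 = (37*(31/10))*14 = (1147/10)*14 = 8029/5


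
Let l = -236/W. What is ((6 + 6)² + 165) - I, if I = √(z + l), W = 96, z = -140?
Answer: 309 - I*√20514/12 ≈ 309.0 - 11.936*I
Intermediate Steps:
l = -59/24 (l = -236/96 = -236*1/96 = -59/24 ≈ -2.4583)
I = I*√20514/12 (I = √(-140 - 59/24) = √(-3419/24) = I*√20514/12 ≈ 11.936*I)
((6 + 6)² + 165) - I = ((6 + 6)² + 165) - I*√20514/12 = (12² + 165) - I*√20514/12 = (144 + 165) - I*√20514/12 = 309 - I*√20514/12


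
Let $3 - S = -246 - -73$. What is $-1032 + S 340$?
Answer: $58808$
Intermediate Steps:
$S = 176$ ($S = 3 - \left(-246 - -73\right) = 3 - \left(-246 + 73\right) = 3 - -173 = 3 + 173 = 176$)
$-1032 + S 340 = -1032 + 176 \cdot 340 = -1032 + 59840 = 58808$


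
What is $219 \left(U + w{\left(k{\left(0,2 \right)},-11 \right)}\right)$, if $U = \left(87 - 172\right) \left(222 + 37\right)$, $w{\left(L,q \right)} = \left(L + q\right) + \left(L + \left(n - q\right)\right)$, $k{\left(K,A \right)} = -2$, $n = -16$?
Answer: $-4825665$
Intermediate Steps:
$w{\left(L,q \right)} = -16 + 2 L$ ($w{\left(L,q \right)} = \left(L + q\right) - \left(16 + q - L\right) = -16 + 2 L$)
$U = -22015$ ($U = \left(-85\right) 259 = -22015$)
$219 \left(U + w{\left(k{\left(0,2 \right)},-11 \right)}\right) = 219 \left(-22015 + \left(-16 + 2 \left(-2\right)\right)\right) = 219 \left(-22015 - 20\right) = 219 \left(-22035\right) = -4825665$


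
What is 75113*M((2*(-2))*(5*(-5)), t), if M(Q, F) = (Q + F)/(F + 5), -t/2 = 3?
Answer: -7060622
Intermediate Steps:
t = -6 (t = -2*3 = -6)
M(Q, F) = (F + Q)/(5 + F)
75113*M((2*(-2))*(5*(-5)), t) = 75113*((-6 + (2*(-2))*(5*(-5)))/(5 - 6)) = 75113*((-6 - 4*(-25))/(-1)) = 75113*(-(-6 + 100)) = 75113*(-1*94) = 75113*(-94) = -7060622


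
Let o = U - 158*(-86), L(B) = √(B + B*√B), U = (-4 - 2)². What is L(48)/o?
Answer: √(3 + 12*√3)/3406 ≈ 0.0014319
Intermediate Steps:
U = 36 (U = (-6)² = 36)
L(B) = √(B + B^(3/2))
o = 13624 (o = 36 - 158*(-86) = 36 + 13588 = 13624)
L(48)/o = √(48 + 48^(3/2))/13624 = √(48 + 192*√3)*(1/13624) = √(48 + 192*√3)/13624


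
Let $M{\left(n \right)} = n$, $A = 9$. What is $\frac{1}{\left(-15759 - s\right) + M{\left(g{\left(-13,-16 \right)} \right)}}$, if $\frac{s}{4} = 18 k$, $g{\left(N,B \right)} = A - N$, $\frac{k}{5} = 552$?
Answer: $- \frac{1}{214457} \approx -4.6629 \cdot 10^{-6}$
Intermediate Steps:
$k = 2760$ ($k = 5 \cdot 552 = 2760$)
$g{\left(N,B \right)} = 9 - N$
$s = 198720$ ($s = 4 \cdot 18 \cdot 2760 = 4 \cdot 49680 = 198720$)
$\frac{1}{\left(-15759 - s\right) + M{\left(g{\left(-13,-16 \right)} \right)}} = \frac{1}{\left(-15759 - 198720\right) + \left(9 - -13\right)} = \frac{1}{\left(-15759 - 198720\right) + \left(9 + 13\right)} = \frac{1}{-214479 + 22} = \frac{1}{-214457} = - \frac{1}{214457}$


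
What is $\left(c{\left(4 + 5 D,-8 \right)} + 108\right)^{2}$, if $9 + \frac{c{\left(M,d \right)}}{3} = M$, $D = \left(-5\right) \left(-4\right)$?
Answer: $154449$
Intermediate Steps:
$D = 20$
$c{\left(M,d \right)} = -27 + 3 M$
$\left(c{\left(4 + 5 D,-8 \right)} + 108\right)^{2} = \left(\left(-27 + 3 \left(4 + 5 \cdot 20\right)\right) + 108\right)^{2} = \left(\left(-27 + 3 \left(4 + 100\right)\right) + 108\right)^{2} = \left(\left(-27 + 3 \cdot 104\right) + 108\right)^{2} = \left(\left(-27 + 312\right) + 108\right)^{2} = \left(285 + 108\right)^{2} = 393^{2} = 154449$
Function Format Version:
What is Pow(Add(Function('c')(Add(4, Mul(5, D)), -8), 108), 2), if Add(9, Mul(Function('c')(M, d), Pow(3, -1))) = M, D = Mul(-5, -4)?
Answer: 154449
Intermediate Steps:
D = 20
Function('c')(M, d) = Add(-27, Mul(3, M))
Pow(Add(Function('c')(Add(4, Mul(5, D)), -8), 108), 2) = Pow(Add(Add(-27, Mul(3, Add(4, Mul(5, 20)))), 108), 2) = Pow(Add(Add(-27, Mul(3, Add(4, 100))), 108), 2) = Pow(Add(Add(-27, Mul(3, 104)), 108), 2) = Pow(Add(Add(-27, 312), 108), 2) = Pow(Add(285, 108), 2) = Pow(393, 2) = 154449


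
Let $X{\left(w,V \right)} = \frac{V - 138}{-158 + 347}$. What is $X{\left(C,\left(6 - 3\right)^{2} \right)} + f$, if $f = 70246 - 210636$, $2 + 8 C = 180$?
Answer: $- \frac{8844613}{63} \approx -1.4039 \cdot 10^{5}$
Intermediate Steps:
$C = \frac{89}{4}$ ($C = - \frac{1}{4} + \frac{1}{8} \cdot 180 = - \frac{1}{4} + \frac{45}{2} = \frac{89}{4} \approx 22.25$)
$f = -140390$ ($f = 70246 - 210636 = -140390$)
$X{\left(w,V \right)} = - \frac{46}{63} + \frac{V}{189}$ ($X{\left(w,V \right)} = \frac{-138 + V}{189} = \left(-138 + V\right) \frac{1}{189} = - \frac{46}{63} + \frac{V}{189}$)
$X{\left(C,\left(6 - 3\right)^{2} \right)} + f = \left(- \frac{46}{63} + \frac{\left(6 - 3\right)^{2}}{189}\right) - 140390 = \left(- \frac{46}{63} + \frac{3^{2}}{189}\right) - 140390 = \left(- \frac{46}{63} + \frac{1}{189} \cdot 9\right) - 140390 = \left(- \frac{46}{63} + \frac{1}{21}\right) - 140390 = - \frac{43}{63} - 140390 = - \frac{8844613}{63}$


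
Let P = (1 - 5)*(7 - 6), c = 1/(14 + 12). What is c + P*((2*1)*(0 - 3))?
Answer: 625/26 ≈ 24.038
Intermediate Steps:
c = 1/26 ≈ 0.038462
P = -4 (P = -4*1 = -4)
c + P*((2*1)*(0 - 3)) = 1/26 - 4*2*1*(0 - 3) = 1/26 - 8*(-3) = 1/26 - 4*(-6) = 1/26 + 24 = 625/26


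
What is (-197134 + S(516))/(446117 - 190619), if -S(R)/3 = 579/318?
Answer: -20896783/27082788 ≈ -0.77159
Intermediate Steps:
S(R) = -579/106 (S(R) = -1737/318 = -3*193/106 = -579/106)
(-197134 + S(516))/(446117 - 190619) = (-197134 - 579/106)/(446117 - 190619) = -20896783/106/255498 = -20896783/106*1/255498 = -20896783/27082788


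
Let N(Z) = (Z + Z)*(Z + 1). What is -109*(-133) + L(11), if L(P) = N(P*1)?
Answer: 14761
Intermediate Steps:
N(Z) = 2*Z*(1 + Z) (N(Z) = (2*Z)*(1 + Z) = 2*Z*(1 + Z))
L(P) = 2*P*(1 + P) (L(P) = 2*(P*1)*(1 + P*1) = 2*P*(1 + P))
-109*(-133) + L(11) = -109*(-133) + 2*11*(1 + 11) = 14497 + 2*11*12 = 14497 + 264 = 14761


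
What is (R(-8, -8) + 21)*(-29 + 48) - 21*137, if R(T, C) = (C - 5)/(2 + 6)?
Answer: -20071/8 ≈ -2508.9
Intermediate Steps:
R(T, C) = -5/8 + C/8 (R(T, C) = (-5 + C)/8 = (-5 + C)*(⅛) = -5/8 + C/8)
(R(-8, -8) + 21)*(-29 + 48) - 21*137 = ((-5/8 + (⅛)*(-8)) + 21)*(-29 + 48) - 21*137 = ((-5/8 - 1) + 21)*19 - 2877 = (-13/8 + 21)*19 - 2877 = (155/8)*19 - 2877 = 2945/8 - 2877 = -20071/8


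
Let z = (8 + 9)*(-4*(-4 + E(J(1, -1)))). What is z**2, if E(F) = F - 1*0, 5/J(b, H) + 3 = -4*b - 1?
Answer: 395641/4 ≈ 98910.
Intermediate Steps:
J(b, H) = 5/(-4 - 4*b) (J(b, H) = 5/(-3 + (-4*b - 1)) = 5/(-3 + (-1 - 4*b)) = 5/(-4 - 4*b))
E(F) = F (E(F) = F + 0 = F)
z = 629/2 (z = (8 + 9)*(-4*(-4 - 5/(4 + 4*1))) = 17*(-4*(-4 - 5/(4 + 4))) = 17*(-4*(-4 - 5/8)) = 17*(-4*(-37/8)) = 17*(37/2) = 629/2 ≈ 314.50)
z**2 = (629/2)**2 = 395641/4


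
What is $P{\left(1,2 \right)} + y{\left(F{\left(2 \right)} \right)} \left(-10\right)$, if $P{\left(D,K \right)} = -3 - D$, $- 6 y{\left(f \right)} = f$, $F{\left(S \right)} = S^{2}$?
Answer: $\frac{8}{3} \approx 2.6667$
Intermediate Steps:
$y{\left(f \right)} = - \frac{f}{6}$
$P{\left(1,2 \right)} + y{\left(F{\left(2 \right)} \right)} \left(-10\right) = \left(-3 - 1\right) + - \frac{2^{2}}{6} \left(-10\right) = \left(-3 - 1\right) + \left(- \frac{1}{6}\right) 4 \left(-10\right) = -4 - - \frac{20}{3} = -4 + \frac{20}{3} = \frac{8}{3}$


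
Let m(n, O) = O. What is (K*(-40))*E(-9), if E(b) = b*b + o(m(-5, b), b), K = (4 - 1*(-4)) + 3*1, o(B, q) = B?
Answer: -31680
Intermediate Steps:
K = 11 (K = (4 + 4) + 3 = 8 + 3 = 11)
E(b) = b + b² (E(b) = b*b + b = b² + b = b + b²)
(K*(-40))*E(-9) = (11*(-40))*(-9*(1 - 9)) = -(-3960)*(-8) = -440*72 = -31680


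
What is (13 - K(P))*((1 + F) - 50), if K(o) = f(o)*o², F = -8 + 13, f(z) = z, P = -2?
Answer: -924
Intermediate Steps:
F = 5
K(o) = o³ (K(o) = o*o² = o³)
(13 - K(P))*((1 + F) - 50) = (13 - 1*(-2)³)*((1 + 5) - 50) = (13 - 1*(-8))*(6 - 50) = (13 + 8)*(-44) = 21*(-44) = -924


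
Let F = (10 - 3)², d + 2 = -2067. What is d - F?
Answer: -2118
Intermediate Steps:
d = -2069 (d = -2 - 2067 = -2069)
F = 49 (F = 7² = 49)
d - F = -2069 - 1*49 = -2069 - 49 = -2118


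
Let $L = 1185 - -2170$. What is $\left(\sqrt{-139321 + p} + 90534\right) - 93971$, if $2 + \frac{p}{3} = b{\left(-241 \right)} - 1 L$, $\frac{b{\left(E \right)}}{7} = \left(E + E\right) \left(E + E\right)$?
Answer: $-3437 + 2 \sqrt{1182353} \approx -1262.3$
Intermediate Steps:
$b{\left(E \right)} = 28 E^{2}$ ($b{\left(E \right)} = 7 \left(E + E\right) \left(E + E\right) = 7 \cdot 2 E 2 E = 7 \cdot 4 E^{2} = 28 E^{2}$)
$L = 3355$ ($L = 1185 + 2170 = 3355$)
$p = 4868733$ ($p = -6 + 3 \left(28 \left(-241\right)^{2} - 1 \cdot 3355\right) = -6 + 3 \left(28 \cdot 58081 - 3355\right) = -6 + 3 \left(1626268 - 3355\right) = -6 + 3 \cdot 1622913 = -6 + 4868739 = 4868733$)
$\left(\sqrt{-139321 + p} + 90534\right) - 93971 = \left(\sqrt{-139321 + 4868733} + 90534\right) - 93971 = \left(\sqrt{4729412} + 90534\right) - 93971 = \left(2 \sqrt{1182353} + 90534\right) - 93971 = \left(90534 + 2 \sqrt{1182353}\right) - 93971 = -3437 + 2 \sqrt{1182353}$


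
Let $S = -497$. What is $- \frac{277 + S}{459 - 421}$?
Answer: $\frac{110}{19} \approx 5.7895$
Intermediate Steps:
$- \frac{277 + S}{459 - 421} = - \frac{277 - 497}{459 - 421} = - \frac{-220}{38} = \left(-1\right) \left(- \frac{110}{19}\right) = \frac{110}{19}$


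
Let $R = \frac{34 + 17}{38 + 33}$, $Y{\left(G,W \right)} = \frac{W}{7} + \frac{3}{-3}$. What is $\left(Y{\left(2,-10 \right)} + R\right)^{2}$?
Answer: $\frac{722500}{247009} \approx 2.925$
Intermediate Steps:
$Y{\left(G,W \right)} = -1 + \frac{W}{7}$ ($Y{\left(G,W \right)} = W \frac{1}{7} + 3 \left(- \frac{1}{3}\right) = \frac{W}{7} - 1 = -1 + \frac{W}{7}$)
$R = \frac{51}{71} \approx 0.71831$
$\left(Y{\left(2,-10 \right)} + R\right)^{2} = \left(\left(-1 + \frac{1}{7} \left(-10\right)\right) + \frac{51}{71}\right)^{2} = \left(\left(-1 - \frac{10}{7}\right) + \frac{51}{71}\right)^{2} = \left(- \frac{17}{7} + \frac{51}{71}\right)^{2} = \left(- \frac{850}{497}\right)^{2} = \frac{722500}{247009}$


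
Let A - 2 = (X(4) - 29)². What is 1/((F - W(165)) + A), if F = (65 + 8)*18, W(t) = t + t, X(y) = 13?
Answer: 1/1242 ≈ 0.00080515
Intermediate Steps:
W(t) = 2*t
A = 258 (A = 2 + (13 - 29)² = 2 + (-16)² = 2 + 256 = 258)
F = 1314 (F = 73*18 = 1314)
1/((F - W(165)) + A) = 1/((1314 - 2*165) + 258) = 1/((1314 - 1*330) + 258) = 1/((1314 - 330) + 258) = 1/(984 + 258) = 1/1242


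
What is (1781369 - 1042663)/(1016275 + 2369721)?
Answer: 369353/1692998 ≈ 0.21816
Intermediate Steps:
(1781369 - 1042663)/(1016275 + 2369721) = 738706/3385996 = 738706*(1/3385996) = 369353/1692998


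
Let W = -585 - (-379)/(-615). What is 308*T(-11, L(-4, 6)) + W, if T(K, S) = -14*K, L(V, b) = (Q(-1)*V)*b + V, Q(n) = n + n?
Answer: 28810526/615 ≈ 46846.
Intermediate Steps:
Q(n) = 2*n
L(V, b) = V - 2*V*b (L(V, b) = ((2*(-1))*V)*b + V = (-2*V)*b + V = -2*V*b + V = V - 2*V*b)
W = -360154/615 (W = -585 - (-379)*(-1)/615 = -585 - 1*379/615 = -585 - 379/615 = -360154/615 ≈ -585.62)
308*T(-11, L(-4, 6)) + W = 308*(-14*(-11)) - 360154/615 = 308*154 - 360154/615 = 47432 - 360154/615 = 28810526/615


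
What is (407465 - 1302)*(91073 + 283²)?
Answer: 69519671406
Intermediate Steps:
(407465 - 1302)*(91073 + 283²) = 406163*(91073 + 80089) = 406163*171162 = 69519671406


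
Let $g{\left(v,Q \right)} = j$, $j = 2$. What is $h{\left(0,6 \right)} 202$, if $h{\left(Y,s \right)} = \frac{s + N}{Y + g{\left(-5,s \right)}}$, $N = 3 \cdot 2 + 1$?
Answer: $1313$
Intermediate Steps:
$g{\left(v,Q \right)} = 2$
$N = 7$ ($N = 6 + 1 = 7$)
$h{\left(Y,s \right)} = \frac{7 + s}{2 + Y}$ ($h{\left(Y,s \right)} = \frac{s + 7}{Y + 2} = \frac{7 + s}{2 + Y}$)
$h{\left(0,6 \right)} 202 = \frac{7 + 6}{2 + 0} \cdot 202 = \frac{1}{2} \cdot 13 \cdot 202 = \frac{13}{2} \cdot 202 = 1313$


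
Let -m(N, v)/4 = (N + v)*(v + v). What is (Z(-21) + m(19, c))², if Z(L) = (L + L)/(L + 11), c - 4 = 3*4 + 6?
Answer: 1300251481/25 ≈ 5.2010e+7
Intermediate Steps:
c = 22 (c = 4 + (3*4 + 6) = 4 + (12 + 6) = 4 + 18 = 22)
Z(L) = 2*L/(11 + L) (Z(L) = (2*L)/(11 + L) = 2*L/(11 + L))
m(N, v) = -8*v*(N + v) (m(N, v) = -4*(N + v)*(v + v) = -4*(N + v)*2*v = -8*v*(N + v))
(Z(-21) + m(19, c))² = (2*(-21)/(11 - 21) - 8*22*(19 + 22))² = (2*(-21)/(-10) - 8*22*41)² = (2*(-21)*(-⅒) - 7216)² = (21/5 - 7216)² = (-36059/5)² = 1300251481/25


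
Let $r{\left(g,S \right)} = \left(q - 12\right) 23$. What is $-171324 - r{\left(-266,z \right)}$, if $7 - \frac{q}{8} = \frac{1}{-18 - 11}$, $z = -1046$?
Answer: $- \frac{4997928}{29} \approx -1.7234 \cdot 10^{5}$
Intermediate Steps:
$q = \frac{1632}{29}$ ($q = 56 - \frac{8}{-18 - 11} = 56 - \frac{8}{-29} = 56 - - \frac{8}{29} = 56 + \frac{8}{29} = \frac{1632}{29} \approx 56.276$)
$r{\left(g,S \right)} = \frac{29532}{29}$ ($r{\left(g,S \right)} = \left(\frac{1632}{29} - 12\right) 23 = \frac{1284}{29} \cdot 23 = \frac{29532}{29}$)
$-171324 - r{\left(-266,z \right)} = -171324 - \frac{29532}{29} = - \frac{4997928}{29}$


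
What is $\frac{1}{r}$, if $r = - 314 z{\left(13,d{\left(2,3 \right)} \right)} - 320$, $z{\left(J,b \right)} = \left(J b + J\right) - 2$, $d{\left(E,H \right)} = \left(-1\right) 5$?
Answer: $\frac{1}{16636} \approx 6.0111 \cdot 10^{-5}$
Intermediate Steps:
$d{\left(E,H \right)} = -5$
$z{\left(J,b \right)} = -2 + J + J b$ ($z{\left(J,b \right)} = \left(J + J b\right) - 2 = -2 + J + J b$)
$r = 16636$ ($r = - 314 \left(-2 + 13 + 13 \left(-5\right)\right) - 320 = - 314 \left(-2 + 13 - 65\right) - 320 = \left(-314\right) \left(-54\right) - 320 = 16956 - 320 = 16636$)
$\frac{1}{r} = \frac{1}{16636}$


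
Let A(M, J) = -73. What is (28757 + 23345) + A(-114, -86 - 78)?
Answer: 52029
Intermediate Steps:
(28757 + 23345) + A(-114, -86 - 78) = (28757 + 23345) - 73 = 52102 - 73 = 52029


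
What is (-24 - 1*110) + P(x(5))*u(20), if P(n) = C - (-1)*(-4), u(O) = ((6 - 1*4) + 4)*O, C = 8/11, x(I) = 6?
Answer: -5794/11 ≈ -526.73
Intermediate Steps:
C = 8/11 (C = 8*(1/11) = 8/11 ≈ 0.72727)
u(O) = 6*O (u(O) = ((6 - 4) + 4)*O = (2 + 4)*O = 6*O)
P(n) = -36/11 (P(n) = 8/11 - (-1)*(-4) = 8/11 - 1*4 = 8/11 - 4 = -36/11)
(-24 - 1*110) + P(x(5))*u(20) = (-24 - 1*110) - 216*20/11 = (-24 - 110) - 36/11*120 = -134 - 4320/11 = -5794/11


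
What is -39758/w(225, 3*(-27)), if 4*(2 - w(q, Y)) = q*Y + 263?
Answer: -79516/8985 ≈ -8.8499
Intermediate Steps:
w(q, Y) = -255/4 - Y*q/4 (w(q, Y) = 2 - (q*Y + 263)/4 = 2 - (Y*q + 263)/4 = 2 - (263 + Y*q)/4 = 2 + (-263/4 - Y*q/4) = -255/4 - Y*q/4)
-39758/w(225, 3*(-27)) = -39758/(-255/4 - ¼*3*(-27)*225) = -39758/(-255/4 - ¼*(-81)*225) = -39758/(-255/4 + 18225/4) = -39758/8985/2 = -39758*2/8985 = -79516/8985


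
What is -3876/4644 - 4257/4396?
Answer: -3067367/1701252 ≈ -1.8030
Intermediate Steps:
-3876/4644 - 4257/4396 = -3876*1/4644 - 4257*1/4396 = -323/387 - 4257/4396 = -3067367/1701252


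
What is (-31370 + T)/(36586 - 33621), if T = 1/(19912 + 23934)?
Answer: -1375449019/130003390 ≈ -10.580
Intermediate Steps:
T = 1/43846 ≈ 2.2807e-5
(-31370 + T)/(36586 - 33621) = (-31370 + 1/43846)/(36586 - 33621) = -1375449019/43846/2965 = -1375449019/43846*1/2965 = -1375449019/130003390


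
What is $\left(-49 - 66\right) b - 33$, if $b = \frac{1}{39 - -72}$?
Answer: $- \frac{3778}{111} \approx -34.036$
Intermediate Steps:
$b = \frac{1}{111}$ ($b = \frac{1}{39 + 72} = \frac{1}{111} \approx 0.009009$)
$\left(-49 - 66\right) b - 33 = \left(-49 - 66\right) \frac{1}{111} - 33 = \left(-115\right) \frac{1}{111} - 33 = - \frac{115}{111} - 33 = - \frac{3778}{111}$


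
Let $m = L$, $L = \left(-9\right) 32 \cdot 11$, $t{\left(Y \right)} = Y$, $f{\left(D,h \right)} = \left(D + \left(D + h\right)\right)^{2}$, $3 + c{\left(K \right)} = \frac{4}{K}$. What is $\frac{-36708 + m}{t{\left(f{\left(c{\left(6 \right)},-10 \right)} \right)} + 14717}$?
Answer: $- \frac{358884}{134389} \approx -2.6705$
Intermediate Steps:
$c{\left(K \right)} = -3 + \frac{4}{K}$
$f{\left(D,h \right)} = \left(h + 2 D\right)^{2}$
$L = -3168$ ($L = \left(-288\right) 11 = -3168$)
$m = -3168$
$\frac{-36708 + m}{t{\left(f{\left(c{\left(6 \right)},-10 \right)} \right)} + 14717} = \frac{-36708 - 3168}{\left(-10 + 2 \left(-3 + \frac{4}{6}\right)\right)^{2} + 14717} = - \frac{39876}{\left(-10 + 2 \left(-3 + 4 \cdot \frac{1}{6}\right)\right)^{2} + 14717} = - \frac{39876}{\left(-10 + 2 \left(-3 + \frac{2}{3}\right)\right)^{2} + 14717} = - \frac{39876}{\left(-10 + 2 \left(- \frac{7}{3}\right)\right)^{2} + 14717} = - \frac{39876}{\left(-10 - \frac{14}{3}\right)^{2} + 14717} = - \frac{39876}{\left(- \frac{44}{3}\right)^{2} + 14717} = - \frac{39876}{\frac{1936}{9} + 14717} = - \frac{39876}{\frac{134389}{9}} = \left(-39876\right) \frac{9}{134389} = - \frac{358884}{134389}$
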